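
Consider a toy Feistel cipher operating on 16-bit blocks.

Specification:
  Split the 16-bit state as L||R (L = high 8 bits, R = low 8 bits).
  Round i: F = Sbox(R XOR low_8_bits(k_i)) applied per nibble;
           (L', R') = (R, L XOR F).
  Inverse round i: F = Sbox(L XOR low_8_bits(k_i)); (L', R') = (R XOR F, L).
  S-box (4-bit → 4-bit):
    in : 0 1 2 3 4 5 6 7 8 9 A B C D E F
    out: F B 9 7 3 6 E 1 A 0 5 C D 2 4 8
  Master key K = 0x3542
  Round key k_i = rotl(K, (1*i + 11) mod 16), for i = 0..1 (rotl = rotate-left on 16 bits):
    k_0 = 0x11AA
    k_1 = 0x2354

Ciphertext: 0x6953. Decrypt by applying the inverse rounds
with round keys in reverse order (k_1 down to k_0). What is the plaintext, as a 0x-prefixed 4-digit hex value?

s_0 = ciphertext = 0x6953
s_1 = InvRound(s_0, k_1) = 0x2169
s_2 = InvRound(s_1, k_0) = 0xC521

0xC521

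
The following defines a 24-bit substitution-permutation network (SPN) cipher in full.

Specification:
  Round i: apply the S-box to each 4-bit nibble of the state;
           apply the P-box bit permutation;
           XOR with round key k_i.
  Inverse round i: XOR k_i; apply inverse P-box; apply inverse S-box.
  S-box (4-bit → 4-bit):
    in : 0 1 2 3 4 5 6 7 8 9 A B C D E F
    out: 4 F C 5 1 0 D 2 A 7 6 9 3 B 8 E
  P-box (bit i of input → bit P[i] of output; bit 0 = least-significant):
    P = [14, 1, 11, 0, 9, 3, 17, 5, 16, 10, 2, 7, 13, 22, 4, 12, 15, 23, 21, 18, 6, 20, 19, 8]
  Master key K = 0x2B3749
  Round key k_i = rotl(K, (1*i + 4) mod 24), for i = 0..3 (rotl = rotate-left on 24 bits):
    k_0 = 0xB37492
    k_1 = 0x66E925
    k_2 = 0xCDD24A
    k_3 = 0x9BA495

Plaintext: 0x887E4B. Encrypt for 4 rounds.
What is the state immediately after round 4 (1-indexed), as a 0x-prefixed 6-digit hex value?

0x12668A

s_0 = plaintext = 0x887E4B
s_1 = Round(s_0, k_0) = 0x673713
s_2 = Round(s_1, k_1) = 0xEC865D
s_3 = Round(s_2, k_2) = 0x0C03CD
s_4 = Round(s_3, k_3) = 0x12668A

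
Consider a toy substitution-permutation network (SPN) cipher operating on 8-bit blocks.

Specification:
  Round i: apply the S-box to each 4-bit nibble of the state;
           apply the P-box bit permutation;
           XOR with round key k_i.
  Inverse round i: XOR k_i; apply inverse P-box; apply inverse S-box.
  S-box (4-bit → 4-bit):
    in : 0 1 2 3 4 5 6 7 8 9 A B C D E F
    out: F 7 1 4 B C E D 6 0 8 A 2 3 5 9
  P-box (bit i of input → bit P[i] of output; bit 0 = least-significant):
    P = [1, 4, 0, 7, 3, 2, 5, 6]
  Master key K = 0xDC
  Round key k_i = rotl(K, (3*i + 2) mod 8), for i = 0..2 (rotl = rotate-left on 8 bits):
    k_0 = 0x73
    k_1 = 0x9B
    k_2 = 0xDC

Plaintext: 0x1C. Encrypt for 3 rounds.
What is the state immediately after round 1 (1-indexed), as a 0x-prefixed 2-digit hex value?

s_0 = plaintext = 0x1C
s_1 = Round(s_0, k_0) = 0x4F
s_2 = Round(s_1, k_1) = 0x55
s_3 = Round(s_2, k_2) = 0x3D

0x4F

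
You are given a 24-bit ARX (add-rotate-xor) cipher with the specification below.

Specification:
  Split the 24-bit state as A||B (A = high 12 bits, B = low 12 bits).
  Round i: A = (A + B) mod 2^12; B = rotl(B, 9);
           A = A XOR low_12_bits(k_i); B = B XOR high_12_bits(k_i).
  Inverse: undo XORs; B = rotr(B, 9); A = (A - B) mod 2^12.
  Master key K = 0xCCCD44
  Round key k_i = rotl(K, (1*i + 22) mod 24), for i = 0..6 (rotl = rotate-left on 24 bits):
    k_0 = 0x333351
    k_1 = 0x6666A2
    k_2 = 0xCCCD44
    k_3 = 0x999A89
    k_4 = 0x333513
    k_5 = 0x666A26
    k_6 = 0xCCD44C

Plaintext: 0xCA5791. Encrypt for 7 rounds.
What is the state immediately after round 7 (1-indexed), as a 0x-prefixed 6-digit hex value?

0x111046

s_0 = plaintext = 0xCA5791
s_1 = Round(s_0, k_0) = 0x7671C1
s_2 = Round(s_1, k_1) = 0xF8A45E
s_3 = Round(s_2, k_2) = 0xEAC047
s_4 = Round(s_3, k_3) = 0x47A791
s_5 = Round(s_4, k_4) = 0x9181C1
s_6 = Round(s_5, k_5) = 0x0FF45E
s_7 = Round(s_6, k_6) = 0x111046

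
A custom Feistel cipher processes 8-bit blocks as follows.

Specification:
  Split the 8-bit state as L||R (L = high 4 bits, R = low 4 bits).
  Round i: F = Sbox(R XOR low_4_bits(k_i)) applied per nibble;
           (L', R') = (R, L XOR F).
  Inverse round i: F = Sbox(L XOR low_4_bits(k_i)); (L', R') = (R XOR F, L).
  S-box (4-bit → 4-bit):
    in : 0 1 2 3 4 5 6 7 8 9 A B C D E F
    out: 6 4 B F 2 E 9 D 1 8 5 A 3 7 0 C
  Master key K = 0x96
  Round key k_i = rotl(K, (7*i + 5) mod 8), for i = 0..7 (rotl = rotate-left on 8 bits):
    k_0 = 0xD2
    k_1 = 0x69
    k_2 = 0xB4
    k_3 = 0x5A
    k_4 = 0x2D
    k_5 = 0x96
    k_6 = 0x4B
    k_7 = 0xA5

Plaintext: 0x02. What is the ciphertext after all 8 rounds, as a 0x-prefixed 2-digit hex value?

0xDB

s_0 = plaintext = 0x02
s_1 = Round(s_0, k_0) = 0x26
s_2 = Round(s_1, k_1) = 0x6E
s_3 = Round(s_2, k_2) = 0xE3
s_4 = Round(s_3, k_3) = 0x36
s_5 = Round(s_4, k_4) = 0x69
s_6 = Round(s_5, k_5) = 0x9A
s_7 = Round(s_6, k_6) = 0xAD
s_8 = Round(s_7, k_7) = 0xDB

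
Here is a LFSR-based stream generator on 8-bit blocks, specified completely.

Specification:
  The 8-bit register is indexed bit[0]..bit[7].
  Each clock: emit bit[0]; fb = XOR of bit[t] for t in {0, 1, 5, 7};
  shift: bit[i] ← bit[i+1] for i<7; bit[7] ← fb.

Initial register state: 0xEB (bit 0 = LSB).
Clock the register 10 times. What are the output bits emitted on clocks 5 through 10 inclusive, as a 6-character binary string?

011100

reg_0 = 0xEB
clock 1: out=1, reg = 0x75
clock 2: out=1, reg = 0x3A
clock 3: out=0, reg = 0x1D
clock 4: out=1, reg = 0x8E
clock 5: out=0, reg = 0x47
clock 6: out=1, reg = 0x23
clock 7: out=1, reg = 0x91
clock 8: out=1, reg = 0x48
clock 9: out=0, reg = 0x24
clock 10: out=0, reg = 0x92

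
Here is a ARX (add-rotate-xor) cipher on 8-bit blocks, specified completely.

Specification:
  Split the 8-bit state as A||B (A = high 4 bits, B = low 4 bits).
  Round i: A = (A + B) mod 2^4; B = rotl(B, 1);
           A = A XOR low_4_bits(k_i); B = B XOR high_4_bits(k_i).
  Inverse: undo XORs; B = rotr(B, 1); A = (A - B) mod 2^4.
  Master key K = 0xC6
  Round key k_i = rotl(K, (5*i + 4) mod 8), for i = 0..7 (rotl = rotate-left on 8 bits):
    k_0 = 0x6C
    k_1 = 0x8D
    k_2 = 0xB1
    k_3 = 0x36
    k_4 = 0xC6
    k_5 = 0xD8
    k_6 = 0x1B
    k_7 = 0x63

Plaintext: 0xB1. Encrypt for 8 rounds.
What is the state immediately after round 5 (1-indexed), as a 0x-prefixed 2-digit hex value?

s_0 = plaintext = 0xB1
s_1 = Round(s_0, k_0) = 0x04
s_2 = Round(s_1, k_1) = 0x90
s_3 = Round(s_2, k_2) = 0x8B
s_4 = Round(s_3, k_3) = 0x54
s_5 = Round(s_4, k_4) = 0xF4
s_6 = Round(s_5, k_5) = 0xB5
s_7 = Round(s_6, k_6) = 0xBB
s_8 = Round(s_7, k_7) = 0x51

0xF4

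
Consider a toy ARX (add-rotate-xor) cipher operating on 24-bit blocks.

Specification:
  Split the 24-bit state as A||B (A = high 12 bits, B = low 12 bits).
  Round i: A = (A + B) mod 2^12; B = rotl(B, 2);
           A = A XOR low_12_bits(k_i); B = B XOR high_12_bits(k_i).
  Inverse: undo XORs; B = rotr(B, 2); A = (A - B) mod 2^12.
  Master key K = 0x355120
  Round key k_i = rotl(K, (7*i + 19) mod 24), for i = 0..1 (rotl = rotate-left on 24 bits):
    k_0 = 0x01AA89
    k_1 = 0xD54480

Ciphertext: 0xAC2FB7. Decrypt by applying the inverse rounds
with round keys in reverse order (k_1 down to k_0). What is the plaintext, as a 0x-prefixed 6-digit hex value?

s_0 = ciphertext = 0xAC2FB7
s_1 = InvRound(s_0, k_1) = 0x18ACB8
s_2 = InvRound(s_1, k_0) = 0xFDBB28

0xFDBB28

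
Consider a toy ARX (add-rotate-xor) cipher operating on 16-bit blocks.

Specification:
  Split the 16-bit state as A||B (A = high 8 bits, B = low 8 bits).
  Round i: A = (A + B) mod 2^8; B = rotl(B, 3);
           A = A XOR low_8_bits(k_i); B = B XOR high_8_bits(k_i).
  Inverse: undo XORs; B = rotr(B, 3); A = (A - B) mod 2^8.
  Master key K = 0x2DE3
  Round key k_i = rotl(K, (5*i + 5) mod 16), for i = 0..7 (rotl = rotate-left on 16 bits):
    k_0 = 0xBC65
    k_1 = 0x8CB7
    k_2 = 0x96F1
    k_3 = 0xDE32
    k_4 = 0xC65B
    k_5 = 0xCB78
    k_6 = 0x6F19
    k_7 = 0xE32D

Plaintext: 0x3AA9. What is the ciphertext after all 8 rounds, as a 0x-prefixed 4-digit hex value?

s_0 = plaintext = 0x3AA9
s_1 = Round(s_0, k_0) = 0x86F1
s_2 = Round(s_1, k_1) = 0xC003
s_3 = Round(s_2, k_2) = 0x328E
s_4 = Round(s_3, k_3) = 0xF2AA
s_5 = Round(s_4, k_4) = 0xC793
s_6 = Round(s_5, k_5) = 0x2257
s_7 = Round(s_6, k_6) = 0x60D5
s_8 = Round(s_7, k_7) = 0x184D

0x184D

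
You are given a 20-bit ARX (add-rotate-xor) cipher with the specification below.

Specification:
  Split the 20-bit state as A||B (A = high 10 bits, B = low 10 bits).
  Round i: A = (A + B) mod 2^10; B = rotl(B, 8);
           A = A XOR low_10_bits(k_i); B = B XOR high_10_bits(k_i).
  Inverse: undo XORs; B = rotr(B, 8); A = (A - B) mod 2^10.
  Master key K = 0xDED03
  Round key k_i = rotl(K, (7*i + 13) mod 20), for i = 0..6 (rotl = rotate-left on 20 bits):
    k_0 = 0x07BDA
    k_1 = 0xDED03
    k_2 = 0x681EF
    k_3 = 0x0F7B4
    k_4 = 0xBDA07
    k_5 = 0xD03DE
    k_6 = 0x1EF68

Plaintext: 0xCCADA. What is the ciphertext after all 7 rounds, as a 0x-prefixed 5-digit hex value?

s_0 = plaintext = 0xCCADA
s_1 = Round(s_0, k_0) = 0x75AA8
s_2 = Round(s_1, k_1) = 0x5F7D1
s_3 = Round(s_2, k_2) = 0x28454
s_4 = Round(s_3, k_3) = 0xD0428
s_5 = Round(s_4, k_4) = 0x5BAFC
s_6 = Round(s_5, k_5) = 0xED3FF
s_7 = Round(s_6, k_6) = 0x36F84

0x36F84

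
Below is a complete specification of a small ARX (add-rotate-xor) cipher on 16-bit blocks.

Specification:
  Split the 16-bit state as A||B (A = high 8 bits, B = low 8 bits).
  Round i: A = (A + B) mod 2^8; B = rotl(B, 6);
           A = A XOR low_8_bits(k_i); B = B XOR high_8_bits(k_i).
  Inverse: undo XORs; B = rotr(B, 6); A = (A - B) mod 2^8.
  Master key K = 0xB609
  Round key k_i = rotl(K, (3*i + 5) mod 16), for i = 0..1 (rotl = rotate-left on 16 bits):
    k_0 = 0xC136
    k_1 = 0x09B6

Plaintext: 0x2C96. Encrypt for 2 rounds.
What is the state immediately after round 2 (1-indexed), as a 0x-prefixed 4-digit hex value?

s_0 = plaintext = 0x2C96
s_1 = Round(s_0, k_0) = 0xF464
s_2 = Round(s_1, k_1) = 0xEE10

0xEE10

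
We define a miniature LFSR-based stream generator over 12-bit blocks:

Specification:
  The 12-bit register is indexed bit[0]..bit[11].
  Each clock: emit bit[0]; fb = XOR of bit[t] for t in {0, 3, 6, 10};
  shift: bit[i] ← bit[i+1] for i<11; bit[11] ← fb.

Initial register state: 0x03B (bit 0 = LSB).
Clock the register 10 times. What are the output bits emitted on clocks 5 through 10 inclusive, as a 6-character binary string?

110000

reg_0 = 0x03B
clock 1: out=1, reg = 0x01D
clock 2: out=1, reg = 0x00E
clock 3: out=0, reg = 0x807
clock 4: out=1, reg = 0xC03
clock 5: out=1, reg = 0x601
clock 6: out=1, reg = 0x300
clock 7: out=0, reg = 0x180
clock 8: out=0, reg = 0x0C0
clock 9: out=0, reg = 0x860
clock 10: out=0, reg = 0xC30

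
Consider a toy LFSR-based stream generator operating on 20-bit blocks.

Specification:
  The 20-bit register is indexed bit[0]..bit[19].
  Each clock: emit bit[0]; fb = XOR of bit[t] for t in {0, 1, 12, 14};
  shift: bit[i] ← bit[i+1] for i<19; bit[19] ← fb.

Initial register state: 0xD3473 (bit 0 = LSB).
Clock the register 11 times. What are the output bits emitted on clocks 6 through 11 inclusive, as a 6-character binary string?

110001

reg_0 = 0xD3473
clock 1: out=1, reg = 0xE9A39
clock 2: out=1, reg = 0x74D1C
clock 3: out=0, reg = 0xBA68E
clock 4: out=0, reg = 0xDD347
clock 5: out=1, reg = 0x6E9A3
clock 6: out=1, reg = 0xB74D1
clock 7: out=1, reg = 0xDBA68
clock 8: out=0, reg = 0xEDD34
clock 9: out=0, reg = 0x76E9A
clock 10: out=0, reg = 0x3B74D
clock 11: out=1, reg = 0x1DBA6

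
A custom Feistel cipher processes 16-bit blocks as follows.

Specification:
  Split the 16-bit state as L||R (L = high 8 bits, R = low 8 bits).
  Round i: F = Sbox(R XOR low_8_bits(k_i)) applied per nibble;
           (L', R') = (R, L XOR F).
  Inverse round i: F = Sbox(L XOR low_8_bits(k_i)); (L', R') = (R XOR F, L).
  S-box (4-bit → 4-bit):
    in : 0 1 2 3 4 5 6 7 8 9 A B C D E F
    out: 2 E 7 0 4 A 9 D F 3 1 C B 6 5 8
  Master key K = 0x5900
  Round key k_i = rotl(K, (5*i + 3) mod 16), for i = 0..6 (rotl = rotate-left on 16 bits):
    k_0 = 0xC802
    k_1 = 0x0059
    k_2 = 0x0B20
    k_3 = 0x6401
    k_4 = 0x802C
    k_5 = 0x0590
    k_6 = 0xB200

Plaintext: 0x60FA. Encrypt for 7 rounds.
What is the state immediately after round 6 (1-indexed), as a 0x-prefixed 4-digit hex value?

s_0 = plaintext = 0x60FA
s_1 = Round(s_0, k_0) = 0xFAEF
s_2 = Round(s_1, k_1) = 0xEF33
s_3 = Round(s_2, k_2) = 0x330F
s_4 = Round(s_3, k_3) = 0x0F16
s_5 = Round(s_4, k_4) = 0x160E
s_6 = Round(s_5, k_5) = 0x0E23
s_7 = Round(s_6, k_6) = 0x237E

0x0E23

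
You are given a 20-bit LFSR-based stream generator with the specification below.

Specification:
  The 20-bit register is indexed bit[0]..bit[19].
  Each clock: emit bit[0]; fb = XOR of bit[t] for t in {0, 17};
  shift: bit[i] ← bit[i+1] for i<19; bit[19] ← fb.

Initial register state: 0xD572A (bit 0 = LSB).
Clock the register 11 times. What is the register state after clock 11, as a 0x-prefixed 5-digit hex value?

reg_0 = 0xD572A
clock 1: out=0, reg = 0x6AB95
clock 2: out=1, reg = 0x355CA
clock 3: out=0, reg = 0x9AAE5
clock 4: out=1, reg = 0xCD572
clock 5: out=0, reg = 0x66AB9
clock 6: out=1, reg = 0x3355C
clock 7: out=0, reg = 0x99AAE
clock 8: out=0, reg = 0x4CD57
clock 9: out=1, reg = 0xA66AB
clock 10: out=1, reg = 0x53355
clock 11: out=1, reg = 0xA99AA

0xA99AA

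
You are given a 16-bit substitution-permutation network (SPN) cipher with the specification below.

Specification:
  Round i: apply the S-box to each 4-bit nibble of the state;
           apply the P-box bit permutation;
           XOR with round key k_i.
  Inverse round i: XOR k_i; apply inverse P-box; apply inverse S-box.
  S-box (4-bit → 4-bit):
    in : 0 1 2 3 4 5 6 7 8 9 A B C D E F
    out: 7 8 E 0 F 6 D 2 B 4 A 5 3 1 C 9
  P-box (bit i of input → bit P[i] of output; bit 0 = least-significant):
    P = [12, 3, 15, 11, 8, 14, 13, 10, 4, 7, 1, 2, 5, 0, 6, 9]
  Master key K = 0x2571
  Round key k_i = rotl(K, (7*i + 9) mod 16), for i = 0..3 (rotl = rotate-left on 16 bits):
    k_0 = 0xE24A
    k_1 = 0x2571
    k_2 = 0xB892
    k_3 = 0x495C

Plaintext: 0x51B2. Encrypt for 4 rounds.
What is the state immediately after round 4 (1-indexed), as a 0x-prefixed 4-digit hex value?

0x7D7C

s_0 = plaintext = 0x51B2
s_1 = Round(s_0, k_0) = 0x4B07
s_2 = Round(s_1, k_1) = 0x460A
s_3 = Round(s_2, k_2) = 0xD3ED
s_4 = Round(s_3, k_3) = 0x7D7C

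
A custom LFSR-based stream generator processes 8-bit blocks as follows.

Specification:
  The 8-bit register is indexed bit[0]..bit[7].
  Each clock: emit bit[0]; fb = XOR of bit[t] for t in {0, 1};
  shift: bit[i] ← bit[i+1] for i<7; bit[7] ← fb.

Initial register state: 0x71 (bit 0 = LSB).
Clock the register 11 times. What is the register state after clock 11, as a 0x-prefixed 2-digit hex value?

0xB9

reg_0 = 0x71
clock 1: out=1, reg = 0xB8
clock 2: out=0, reg = 0x5C
clock 3: out=0, reg = 0x2E
clock 4: out=0, reg = 0x97
clock 5: out=1, reg = 0x4B
clock 6: out=1, reg = 0x25
clock 7: out=1, reg = 0x92
clock 8: out=0, reg = 0xC9
clock 9: out=1, reg = 0xE4
clock 10: out=0, reg = 0x72
clock 11: out=0, reg = 0xB9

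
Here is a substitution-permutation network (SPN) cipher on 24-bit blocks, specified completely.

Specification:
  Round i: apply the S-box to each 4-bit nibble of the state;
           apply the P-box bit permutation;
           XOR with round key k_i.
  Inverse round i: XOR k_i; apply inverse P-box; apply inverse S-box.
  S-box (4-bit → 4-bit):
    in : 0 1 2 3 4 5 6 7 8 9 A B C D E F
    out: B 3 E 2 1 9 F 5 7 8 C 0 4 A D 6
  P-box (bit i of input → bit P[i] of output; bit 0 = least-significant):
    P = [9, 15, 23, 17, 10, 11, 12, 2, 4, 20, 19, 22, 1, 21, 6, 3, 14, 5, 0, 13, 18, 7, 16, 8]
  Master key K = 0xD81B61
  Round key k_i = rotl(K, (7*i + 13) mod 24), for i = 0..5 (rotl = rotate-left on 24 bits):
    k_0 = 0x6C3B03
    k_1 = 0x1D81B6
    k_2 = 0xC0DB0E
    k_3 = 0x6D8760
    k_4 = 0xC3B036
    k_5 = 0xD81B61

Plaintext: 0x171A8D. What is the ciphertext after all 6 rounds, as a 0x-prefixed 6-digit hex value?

0xD32B00

s_0 = plaintext = 0x171A8D
s_1 = Round(s_0, k_0) = 0x02E780
s_2 = Round(s_1, k_1) = 0x133E4D
s_3 = Round(s_2, k_2) = 0xAE5FBE
s_4 = Round(s_3, k_3) = 0xF6E46B
s_5 = Round(s_4, k_4) = 0xC2CCC9
s_6 = Round(s_5, k_5) = 0xD32B00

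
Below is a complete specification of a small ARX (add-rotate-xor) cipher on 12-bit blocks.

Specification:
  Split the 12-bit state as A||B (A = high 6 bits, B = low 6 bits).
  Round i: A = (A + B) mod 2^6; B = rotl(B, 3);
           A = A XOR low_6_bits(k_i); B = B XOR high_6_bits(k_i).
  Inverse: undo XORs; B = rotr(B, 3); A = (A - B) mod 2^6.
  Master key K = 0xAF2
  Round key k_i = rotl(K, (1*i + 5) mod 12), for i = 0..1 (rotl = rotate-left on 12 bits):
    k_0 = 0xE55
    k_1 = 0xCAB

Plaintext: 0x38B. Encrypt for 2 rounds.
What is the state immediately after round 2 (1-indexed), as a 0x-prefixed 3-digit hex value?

s_0 = plaintext = 0x38B
s_1 = Round(s_0, k_0) = 0x320
s_2 = Round(s_1, k_1) = 0x1F6

0x1F6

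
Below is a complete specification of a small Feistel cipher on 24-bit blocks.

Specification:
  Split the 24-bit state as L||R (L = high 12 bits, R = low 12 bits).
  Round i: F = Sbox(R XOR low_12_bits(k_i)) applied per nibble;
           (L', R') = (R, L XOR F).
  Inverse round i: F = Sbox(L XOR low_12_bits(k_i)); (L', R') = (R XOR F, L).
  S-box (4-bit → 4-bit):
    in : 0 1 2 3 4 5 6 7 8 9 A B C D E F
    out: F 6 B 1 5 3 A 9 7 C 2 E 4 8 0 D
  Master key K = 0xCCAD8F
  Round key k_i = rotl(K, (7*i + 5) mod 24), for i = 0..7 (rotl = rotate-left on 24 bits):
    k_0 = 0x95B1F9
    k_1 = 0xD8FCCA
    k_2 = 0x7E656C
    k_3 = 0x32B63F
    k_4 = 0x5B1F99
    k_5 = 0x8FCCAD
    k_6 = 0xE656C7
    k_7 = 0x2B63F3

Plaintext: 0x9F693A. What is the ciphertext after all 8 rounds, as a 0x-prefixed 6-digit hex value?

s_0 = plaintext = 0x9F693A
s_1 = Round(s_0, k_0) = 0x93AEB7
s_2 = Round(s_1, k_1) = 0xEB72A2
s_3 = Round(s_2, k_2) = 0x2A27F7
s_4 = Round(s_3, k_3) = 0x7F74E5
s_5 = Round(s_4, k_4) = 0x4E5963
s_6 = Round(s_5, k_5) = 0x9637A5
s_7 = Round(s_6, k_6) = 0x7A5FC8
s_8 = Round(s_7, k_7) = 0xFC83BB

0xFC83BB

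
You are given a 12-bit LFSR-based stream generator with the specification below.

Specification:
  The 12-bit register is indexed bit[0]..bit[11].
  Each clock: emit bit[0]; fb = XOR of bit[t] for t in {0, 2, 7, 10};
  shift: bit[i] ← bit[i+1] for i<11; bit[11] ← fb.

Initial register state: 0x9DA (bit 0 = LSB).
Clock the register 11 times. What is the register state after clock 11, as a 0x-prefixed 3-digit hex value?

0xAF3

reg_0 = 0x9DA
clock 1: out=0, reg = 0xCED
clock 2: out=1, reg = 0x676
clock 3: out=0, reg = 0x33B
clock 4: out=1, reg = 0x99D
clock 5: out=1, reg = 0xCCE
clock 6: out=0, reg = 0xE67
clock 7: out=1, reg = 0xF33
clock 8: out=1, reg = 0x799
clock 9: out=1, reg = 0xBCC
clock 10: out=0, reg = 0x5E6
clock 11: out=0, reg = 0xAF3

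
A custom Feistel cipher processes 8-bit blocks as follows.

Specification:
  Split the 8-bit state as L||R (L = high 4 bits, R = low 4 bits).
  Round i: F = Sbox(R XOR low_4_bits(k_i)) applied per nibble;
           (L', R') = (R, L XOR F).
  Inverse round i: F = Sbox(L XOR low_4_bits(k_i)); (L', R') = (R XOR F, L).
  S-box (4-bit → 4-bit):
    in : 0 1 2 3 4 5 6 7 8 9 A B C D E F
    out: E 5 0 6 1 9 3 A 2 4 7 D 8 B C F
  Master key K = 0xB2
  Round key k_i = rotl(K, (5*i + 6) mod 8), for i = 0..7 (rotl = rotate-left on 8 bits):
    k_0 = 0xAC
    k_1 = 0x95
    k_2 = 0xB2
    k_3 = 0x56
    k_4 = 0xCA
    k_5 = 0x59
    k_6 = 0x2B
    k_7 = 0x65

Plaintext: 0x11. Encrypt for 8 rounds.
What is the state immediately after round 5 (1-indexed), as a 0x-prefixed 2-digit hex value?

s_0 = plaintext = 0x11
s_1 = Round(s_0, k_0) = 0x1A
s_2 = Round(s_1, k_1) = 0xAE
s_3 = Round(s_2, k_2) = 0xE2
s_4 = Round(s_3, k_3) = 0x2F
s_5 = Round(s_4, k_4) = 0xFB
s_6 = Round(s_5, k_5) = 0xBF
s_7 = Round(s_6, k_6) = 0xFA
s_8 = Round(s_7, k_7) = 0xA0

0xFB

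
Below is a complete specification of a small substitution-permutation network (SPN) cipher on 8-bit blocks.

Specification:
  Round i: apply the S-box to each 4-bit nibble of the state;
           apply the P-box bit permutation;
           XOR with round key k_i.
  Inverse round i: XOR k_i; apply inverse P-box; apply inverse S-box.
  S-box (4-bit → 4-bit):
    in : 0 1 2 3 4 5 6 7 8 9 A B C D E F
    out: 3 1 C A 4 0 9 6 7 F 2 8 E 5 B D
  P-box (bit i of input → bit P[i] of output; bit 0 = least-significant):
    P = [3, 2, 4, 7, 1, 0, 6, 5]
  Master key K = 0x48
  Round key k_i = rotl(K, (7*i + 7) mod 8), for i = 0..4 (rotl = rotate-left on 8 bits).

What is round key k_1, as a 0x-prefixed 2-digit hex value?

K = 0x48
k_0 = rotl(K, (7*0+7) mod 8) = rotl(K, 7) = 0x24
k_1 = rotl(K, (7*1+7) mod 8) = rotl(K, 6) = 0x12

0x12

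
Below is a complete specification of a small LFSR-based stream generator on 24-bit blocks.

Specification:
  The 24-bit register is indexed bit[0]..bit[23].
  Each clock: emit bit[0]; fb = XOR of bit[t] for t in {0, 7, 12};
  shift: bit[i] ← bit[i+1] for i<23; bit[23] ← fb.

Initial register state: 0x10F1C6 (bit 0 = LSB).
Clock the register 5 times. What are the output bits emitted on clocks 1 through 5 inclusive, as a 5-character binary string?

01100

reg_0 = 0x10F1C6
clock 1: out=0, reg = 0x0878E3
clock 2: out=1, reg = 0x843C71
clock 3: out=1, reg = 0x421E38
clock 4: out=0, reg = 0xA10F1C
clock 5: out=0, reg = 0x50878E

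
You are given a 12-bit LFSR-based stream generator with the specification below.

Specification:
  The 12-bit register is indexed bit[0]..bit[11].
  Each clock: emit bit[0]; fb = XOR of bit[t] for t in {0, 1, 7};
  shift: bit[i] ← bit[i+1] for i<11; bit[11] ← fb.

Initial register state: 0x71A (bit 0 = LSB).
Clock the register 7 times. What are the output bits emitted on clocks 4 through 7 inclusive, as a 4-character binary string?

1100

reg_0 = 0x71A
clock 1: out=0, reg = 0xB8D
clock 2: out=1, reg = 0x5C6
clock 3: out=0, reg = 0x2E3
clock 4: out=1, reg = 0x971
clock 5: out=1, reg = 0xCB8
clock 6: out=0, reg = 0xE5C
clock 7: out=0, reg = 0x72E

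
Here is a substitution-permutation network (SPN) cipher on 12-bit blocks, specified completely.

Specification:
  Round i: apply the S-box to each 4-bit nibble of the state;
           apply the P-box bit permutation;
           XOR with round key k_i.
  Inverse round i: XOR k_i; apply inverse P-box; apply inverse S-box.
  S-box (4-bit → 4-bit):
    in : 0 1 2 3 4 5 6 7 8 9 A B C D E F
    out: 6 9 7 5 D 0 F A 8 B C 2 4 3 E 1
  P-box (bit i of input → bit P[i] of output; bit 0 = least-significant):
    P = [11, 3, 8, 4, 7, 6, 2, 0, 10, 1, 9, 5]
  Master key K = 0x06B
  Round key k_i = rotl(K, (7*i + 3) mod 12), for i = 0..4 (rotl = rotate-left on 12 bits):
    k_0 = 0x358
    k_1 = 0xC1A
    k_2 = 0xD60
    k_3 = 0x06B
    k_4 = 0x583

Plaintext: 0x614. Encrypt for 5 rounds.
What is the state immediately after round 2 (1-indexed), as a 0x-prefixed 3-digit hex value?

0xE57

s_0 = plaintext = 0x614
s_1 = Round(s_0, k_0) = 0xCEB
s_2 = Round(s_1, k_1) = 0xE57
s_3 = Round(s_2, k_2) = 0xF5A
s_4 = Round(s_3, k_3) = 0x57B
s_5 = Round(s_4, k_4) = 0x5CA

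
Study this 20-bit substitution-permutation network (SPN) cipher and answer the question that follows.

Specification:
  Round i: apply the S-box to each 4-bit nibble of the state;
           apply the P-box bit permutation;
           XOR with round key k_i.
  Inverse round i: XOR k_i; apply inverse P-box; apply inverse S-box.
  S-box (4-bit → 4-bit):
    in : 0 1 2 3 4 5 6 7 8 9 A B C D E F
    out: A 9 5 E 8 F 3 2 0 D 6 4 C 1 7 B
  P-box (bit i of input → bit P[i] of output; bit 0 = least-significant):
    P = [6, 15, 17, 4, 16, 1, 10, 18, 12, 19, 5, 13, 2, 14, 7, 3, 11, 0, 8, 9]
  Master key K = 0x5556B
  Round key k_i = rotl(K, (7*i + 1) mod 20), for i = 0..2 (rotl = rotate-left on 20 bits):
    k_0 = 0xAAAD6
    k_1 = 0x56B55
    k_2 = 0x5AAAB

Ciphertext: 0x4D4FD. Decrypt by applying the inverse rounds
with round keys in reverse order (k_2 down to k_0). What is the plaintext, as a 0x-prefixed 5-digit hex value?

s_0 = ciphertext = 0x4D4FD
s_1 = InvRound(s_0, k_2) = 0x161E1
s_2 = InvRound(s_1, k_1) = 0x12B44
s_3 = InvRound(s_2, k_0) = 0xBB763

0xBB763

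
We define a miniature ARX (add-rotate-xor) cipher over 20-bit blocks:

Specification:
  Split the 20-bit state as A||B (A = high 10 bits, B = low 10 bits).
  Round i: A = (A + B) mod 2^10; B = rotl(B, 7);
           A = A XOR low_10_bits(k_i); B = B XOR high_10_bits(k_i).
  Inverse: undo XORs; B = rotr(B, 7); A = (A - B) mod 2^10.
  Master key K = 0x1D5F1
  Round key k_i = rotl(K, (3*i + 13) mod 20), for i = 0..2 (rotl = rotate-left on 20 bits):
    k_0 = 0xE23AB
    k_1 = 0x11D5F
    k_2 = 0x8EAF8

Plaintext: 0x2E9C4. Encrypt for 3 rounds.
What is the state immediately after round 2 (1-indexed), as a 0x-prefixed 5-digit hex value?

0xB6871

s_0 = plaintext = 0x2E9C4
s_1 = Round(s_0, k_0) = 0x755B0
s_2 = Round(s_1, k_1) = 0xB6871
s_3 = Round(s_2, k_2) = 0x6CEB4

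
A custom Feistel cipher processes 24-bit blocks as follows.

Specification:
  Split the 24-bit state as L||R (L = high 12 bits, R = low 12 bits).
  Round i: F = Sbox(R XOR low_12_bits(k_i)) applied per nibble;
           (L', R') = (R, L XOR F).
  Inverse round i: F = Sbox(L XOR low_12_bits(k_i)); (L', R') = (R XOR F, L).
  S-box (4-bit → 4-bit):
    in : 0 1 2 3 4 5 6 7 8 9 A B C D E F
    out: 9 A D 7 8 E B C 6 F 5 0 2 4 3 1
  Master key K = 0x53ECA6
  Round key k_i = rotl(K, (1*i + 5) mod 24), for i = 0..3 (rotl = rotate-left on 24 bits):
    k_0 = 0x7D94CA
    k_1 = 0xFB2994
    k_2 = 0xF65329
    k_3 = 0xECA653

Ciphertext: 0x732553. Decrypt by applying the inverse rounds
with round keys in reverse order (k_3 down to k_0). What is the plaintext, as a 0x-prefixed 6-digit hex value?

0xA96D88

s_0 = ciphertext = 0x732553
s_1 = InvRound(s_0, k_3) = 0xFE9732
s_2 = InvRound(s_1, k_2) = 0x51BFE9
s_3 = InvRound(s_2, k_1) = 0xD8851B
s_4 = InvRound(s_3, k_0) = 0xA96D88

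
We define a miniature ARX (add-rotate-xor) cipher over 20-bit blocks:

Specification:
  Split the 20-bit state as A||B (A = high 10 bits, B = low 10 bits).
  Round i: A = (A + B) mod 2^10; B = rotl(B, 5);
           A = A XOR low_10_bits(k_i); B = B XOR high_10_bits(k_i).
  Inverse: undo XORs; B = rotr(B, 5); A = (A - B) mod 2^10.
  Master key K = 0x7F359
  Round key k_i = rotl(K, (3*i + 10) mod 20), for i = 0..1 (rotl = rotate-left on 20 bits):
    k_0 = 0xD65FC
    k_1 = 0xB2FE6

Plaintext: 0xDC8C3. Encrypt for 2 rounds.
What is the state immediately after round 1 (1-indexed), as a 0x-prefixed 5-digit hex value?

s_0 = plaintext = 0xDC8C3
s_1 = Round(s_0, k_0) = 0x7273F
s_2 = Round(s_1, k_1) = 0xBB932

0x7273F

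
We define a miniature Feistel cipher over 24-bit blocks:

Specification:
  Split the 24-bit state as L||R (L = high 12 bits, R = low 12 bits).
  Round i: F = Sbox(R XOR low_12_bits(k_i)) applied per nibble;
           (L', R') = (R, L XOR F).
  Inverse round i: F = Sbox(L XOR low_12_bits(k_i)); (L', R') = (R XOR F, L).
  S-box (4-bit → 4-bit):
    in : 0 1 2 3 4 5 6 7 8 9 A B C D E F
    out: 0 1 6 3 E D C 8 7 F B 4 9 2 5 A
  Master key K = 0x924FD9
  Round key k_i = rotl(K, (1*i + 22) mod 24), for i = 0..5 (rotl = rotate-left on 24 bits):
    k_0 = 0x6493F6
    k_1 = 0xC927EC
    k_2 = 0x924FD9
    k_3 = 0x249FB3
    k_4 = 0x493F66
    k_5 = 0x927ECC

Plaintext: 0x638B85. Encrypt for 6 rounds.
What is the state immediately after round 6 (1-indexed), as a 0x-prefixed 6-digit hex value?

s_0 = plaintext = 0x638B85
s_1 = Round(s_0, k_0) = 0xB851BB
s_2 = Round(s_1, k_1) = 0x1BB75D
s_3 = Round(s_2, k_2) = 0x75D6C5
s_4 = Round(s_3, k_3) = 0x6C58D1
s_5 = Round(s_4, k_4) = 0x8D1E8D
s_6 = Round(s_5, k_5) = 0xE8D830

0xE8D830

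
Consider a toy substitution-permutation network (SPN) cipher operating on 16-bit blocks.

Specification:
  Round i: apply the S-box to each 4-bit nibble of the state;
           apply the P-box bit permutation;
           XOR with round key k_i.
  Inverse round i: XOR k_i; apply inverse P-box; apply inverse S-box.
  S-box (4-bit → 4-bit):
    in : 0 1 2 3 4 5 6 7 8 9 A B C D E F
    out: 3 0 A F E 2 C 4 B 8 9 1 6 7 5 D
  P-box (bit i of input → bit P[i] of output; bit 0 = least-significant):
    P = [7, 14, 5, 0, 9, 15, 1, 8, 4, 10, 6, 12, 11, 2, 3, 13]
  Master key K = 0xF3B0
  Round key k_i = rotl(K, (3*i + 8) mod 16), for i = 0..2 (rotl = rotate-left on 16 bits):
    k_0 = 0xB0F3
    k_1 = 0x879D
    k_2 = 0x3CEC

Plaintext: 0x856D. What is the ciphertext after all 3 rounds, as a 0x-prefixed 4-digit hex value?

0x9CF2

s_0 = plaintext = 0x856D
s_1 = Round(s_0, k_0) = 0xDD55
s_2 = Round(s_1, k_1) = 0x4BC1
s_3 = Round(s_2, k_2) = 0x9CF2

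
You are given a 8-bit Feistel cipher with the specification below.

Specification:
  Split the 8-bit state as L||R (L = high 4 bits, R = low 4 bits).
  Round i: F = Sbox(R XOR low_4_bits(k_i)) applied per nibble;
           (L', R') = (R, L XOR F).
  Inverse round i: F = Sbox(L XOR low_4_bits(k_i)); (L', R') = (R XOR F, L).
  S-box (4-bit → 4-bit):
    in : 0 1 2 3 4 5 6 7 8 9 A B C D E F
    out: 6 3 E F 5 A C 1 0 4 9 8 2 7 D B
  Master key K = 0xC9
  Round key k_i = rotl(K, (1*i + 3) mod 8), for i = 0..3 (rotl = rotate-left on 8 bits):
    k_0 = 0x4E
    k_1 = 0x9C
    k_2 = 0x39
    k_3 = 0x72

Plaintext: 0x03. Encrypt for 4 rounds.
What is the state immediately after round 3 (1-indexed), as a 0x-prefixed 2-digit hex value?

s_0 = plaintext = 0x03
s_1 = Round(s_0, k_0) = 0x37
s_2 = Round(s_1, k_1) = 0x7B
s_3 = Round(s_2, k_2) = 0xB9
s_4 = Round(s_3, k_3) = 0x93

0xB9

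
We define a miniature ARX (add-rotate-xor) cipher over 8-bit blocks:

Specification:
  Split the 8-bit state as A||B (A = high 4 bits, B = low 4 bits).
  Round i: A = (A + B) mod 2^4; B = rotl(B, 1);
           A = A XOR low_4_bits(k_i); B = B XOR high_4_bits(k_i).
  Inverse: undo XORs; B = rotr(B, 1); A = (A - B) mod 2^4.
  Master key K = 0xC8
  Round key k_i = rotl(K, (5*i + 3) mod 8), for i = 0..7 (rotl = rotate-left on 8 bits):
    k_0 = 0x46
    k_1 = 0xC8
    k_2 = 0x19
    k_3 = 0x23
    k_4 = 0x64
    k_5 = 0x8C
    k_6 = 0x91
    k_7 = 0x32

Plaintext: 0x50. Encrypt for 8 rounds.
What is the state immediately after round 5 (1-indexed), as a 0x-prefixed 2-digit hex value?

0x54

s_0 = plaintext = 0x50
s_1 = Round(s_0, k_0) = 0x34
s_2 = Round(s_1, k_1) = 0xF4
s_3 = Round(s_2, k_2) = 0xA9
s_4 = Round(s_3, k_3) = 0x01
s_5 = Round(s_4, k_4) = 0x54
s_6 = Round(s_5, k_5) = 0x50
s_7 = Round(s_6, k_6) = 0x49
s_8 = Round(s_7, k_7) = 0xF0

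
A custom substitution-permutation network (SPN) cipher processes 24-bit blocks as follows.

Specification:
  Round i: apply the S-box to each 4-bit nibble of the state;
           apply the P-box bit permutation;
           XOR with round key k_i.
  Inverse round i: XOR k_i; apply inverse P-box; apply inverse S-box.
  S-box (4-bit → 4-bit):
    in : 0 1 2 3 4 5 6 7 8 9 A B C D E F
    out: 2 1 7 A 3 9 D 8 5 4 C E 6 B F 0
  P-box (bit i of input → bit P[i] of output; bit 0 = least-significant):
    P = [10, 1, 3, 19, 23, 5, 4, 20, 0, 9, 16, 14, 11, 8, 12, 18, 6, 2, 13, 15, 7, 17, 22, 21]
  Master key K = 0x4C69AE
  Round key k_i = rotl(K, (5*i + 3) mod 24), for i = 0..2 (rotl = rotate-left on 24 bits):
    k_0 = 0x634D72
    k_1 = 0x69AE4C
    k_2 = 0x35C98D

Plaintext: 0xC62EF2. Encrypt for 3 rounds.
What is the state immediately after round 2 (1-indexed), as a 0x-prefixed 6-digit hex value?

0x3EBDE1

s_0 = plaintext = 0xC62EF2
s_1 = Round(s_0, k_0) = 0x20B239
s_2 = Round(s_1, k_1) = 0x3EBDE1
s_3 = Round(s_2, k_2) = 0x833EF8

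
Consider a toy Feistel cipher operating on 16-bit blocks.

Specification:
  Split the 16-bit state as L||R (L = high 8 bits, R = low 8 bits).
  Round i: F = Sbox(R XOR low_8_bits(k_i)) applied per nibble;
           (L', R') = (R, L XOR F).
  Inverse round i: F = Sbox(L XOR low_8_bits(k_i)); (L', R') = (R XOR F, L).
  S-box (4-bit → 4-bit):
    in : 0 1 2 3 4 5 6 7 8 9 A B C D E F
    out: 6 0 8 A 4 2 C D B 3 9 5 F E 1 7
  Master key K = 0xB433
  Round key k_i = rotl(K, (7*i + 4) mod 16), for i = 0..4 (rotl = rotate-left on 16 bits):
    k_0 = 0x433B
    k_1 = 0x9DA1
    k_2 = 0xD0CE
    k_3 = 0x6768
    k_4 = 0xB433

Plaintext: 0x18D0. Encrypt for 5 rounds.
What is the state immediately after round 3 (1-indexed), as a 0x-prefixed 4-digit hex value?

s_0 = plaintext = 0x18D0
s_1 = Round(s_0, k_0) = 0xD00D
s_2 = Round(s_1, k_1) = 0x0D4F
s_3 = Round(s_2, k_2) = 0x4FBD
s_4 = Round(s_3, k_3) = 0xBDAD
s_5 = Round(s_4, k_4) = 0xAD8C

0x4FBD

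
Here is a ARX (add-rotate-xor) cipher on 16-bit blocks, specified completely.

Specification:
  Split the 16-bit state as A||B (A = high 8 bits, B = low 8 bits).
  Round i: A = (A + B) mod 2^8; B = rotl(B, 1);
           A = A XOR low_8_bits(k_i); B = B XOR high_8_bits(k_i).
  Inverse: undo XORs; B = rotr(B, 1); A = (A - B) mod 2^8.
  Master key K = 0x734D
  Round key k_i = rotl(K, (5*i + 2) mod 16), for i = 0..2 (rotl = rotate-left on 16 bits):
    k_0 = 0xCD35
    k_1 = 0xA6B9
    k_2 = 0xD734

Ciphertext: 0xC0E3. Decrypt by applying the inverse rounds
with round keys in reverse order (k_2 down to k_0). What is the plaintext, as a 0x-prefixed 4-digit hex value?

0x67C9

s_0 = ciphertext = 0xC0E3
s_1 = InvRound(s_0, k_2) = 0xDA1A
s_2 = InvRound(s_1, k_1) = 0x055E
s_3 = InvRound(s_2, k_0) = 0x67C9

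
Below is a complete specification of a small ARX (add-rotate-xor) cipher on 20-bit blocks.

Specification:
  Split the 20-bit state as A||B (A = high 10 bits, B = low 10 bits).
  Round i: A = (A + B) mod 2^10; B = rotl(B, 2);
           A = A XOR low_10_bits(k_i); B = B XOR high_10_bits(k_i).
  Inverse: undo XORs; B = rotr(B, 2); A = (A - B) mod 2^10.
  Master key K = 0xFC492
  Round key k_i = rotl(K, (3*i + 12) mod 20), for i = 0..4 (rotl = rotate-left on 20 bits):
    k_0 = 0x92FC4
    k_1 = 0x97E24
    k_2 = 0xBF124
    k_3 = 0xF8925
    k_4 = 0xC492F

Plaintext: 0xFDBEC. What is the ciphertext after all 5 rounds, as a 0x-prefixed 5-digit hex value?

s_0 = plaintext = 0xFDBEC
s_1 = Round(s_0, k_0) = 0x099F8
s_2 = Round(s_1, k_1) = 0x0E9BE
s_3 = Round(s_2, k_2) = 0x37005
s_4 = Round(s_3, k_3) = 0x713F6
s_5 = Round(s_4, k_4) = 0x254C9

0x254C9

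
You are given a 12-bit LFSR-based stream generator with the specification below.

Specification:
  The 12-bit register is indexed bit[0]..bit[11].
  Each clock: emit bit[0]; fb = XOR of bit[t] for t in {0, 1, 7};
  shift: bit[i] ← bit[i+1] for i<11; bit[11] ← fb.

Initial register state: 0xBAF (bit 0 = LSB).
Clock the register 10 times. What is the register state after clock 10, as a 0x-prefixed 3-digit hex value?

0xE3E

reg_0 = 0xBAF
clock 1: out=1, reg = 0xDD7
clock 2: out=1, reg = 0xEEB
clock 3: out=1, reg = 0xF75
clock 4: out=1, reg = 0xFBA
clock 5: out=0, reg = 0x7DD
clock 6: out=1, reg = 0x3EE
clock 7: out=0, reg = 0x1F7
clock 8: out=1, reg = 0x8FB
clock 9: out=1, reg = 0xC7D
clock 10: out=1, reg = 0xE3E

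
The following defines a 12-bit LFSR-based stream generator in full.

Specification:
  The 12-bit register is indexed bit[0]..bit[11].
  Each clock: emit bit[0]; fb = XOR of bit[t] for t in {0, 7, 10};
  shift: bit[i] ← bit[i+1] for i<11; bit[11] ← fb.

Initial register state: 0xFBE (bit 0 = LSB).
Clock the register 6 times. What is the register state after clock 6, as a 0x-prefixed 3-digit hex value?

0x2BE

reg_0 = 0xFBE
clock 1: out=0, reg = 0x7DF
clock 2: out=1, reg = 0xBEF
clock 3: out=1, reg = 0x5F7
clock 4: out=1, reg = 0xAFB
clock 5: out=1, reg = 0x57D
clock 6: out=1, reg = 0x2BE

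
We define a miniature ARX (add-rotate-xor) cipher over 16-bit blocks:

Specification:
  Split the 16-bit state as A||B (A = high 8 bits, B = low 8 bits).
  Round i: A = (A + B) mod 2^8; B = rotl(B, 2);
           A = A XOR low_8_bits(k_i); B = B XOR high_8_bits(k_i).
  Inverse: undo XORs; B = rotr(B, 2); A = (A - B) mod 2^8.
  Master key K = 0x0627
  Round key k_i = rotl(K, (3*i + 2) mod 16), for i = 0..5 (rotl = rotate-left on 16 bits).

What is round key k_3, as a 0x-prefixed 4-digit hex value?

K = 0x0627
k_0 = rotl(K, (3*0+2) mod 16) = rotl(K, 2) = 0x189C
k_1 = rotl(K, (3*1+2) mod 16) = rotl(K, 5) = 0xC4E0
k_2 = rotl(K, (3*2+2) mod 16) = rotl(K, 8) = 0x2706
k_3 = rotl(K, (3*3+2) mod 16) = rotl(K, 11) = 0x3831

0x3831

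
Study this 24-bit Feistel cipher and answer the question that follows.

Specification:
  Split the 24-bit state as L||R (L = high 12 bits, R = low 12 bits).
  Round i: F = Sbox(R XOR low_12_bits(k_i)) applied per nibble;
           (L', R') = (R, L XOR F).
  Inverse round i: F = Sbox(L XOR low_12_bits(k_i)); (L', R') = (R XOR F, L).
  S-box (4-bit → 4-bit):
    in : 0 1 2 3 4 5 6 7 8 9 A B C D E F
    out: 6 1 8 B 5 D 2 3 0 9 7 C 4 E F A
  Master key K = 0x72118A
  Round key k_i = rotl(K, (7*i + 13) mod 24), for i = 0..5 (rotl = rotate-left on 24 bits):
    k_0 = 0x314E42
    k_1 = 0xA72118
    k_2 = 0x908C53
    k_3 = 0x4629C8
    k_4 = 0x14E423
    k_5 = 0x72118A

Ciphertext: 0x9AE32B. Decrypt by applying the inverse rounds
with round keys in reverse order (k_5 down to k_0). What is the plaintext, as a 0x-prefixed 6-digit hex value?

0x65175C

s_0 = ciphertext = 0x9AE32B
s_1 = InvRound(s_0, k_5) = 0x3AE9AE
s_2 = InvRound(s_1, k_4) = 0xAA03AE
s_3 = InvRound(s_2, k_3) = 0x88EAA0
s_4 = InvRound(s_3, k_2) = 0xF4E88E
s_5 = InvRound(s_4, k_1) = 0x75CF4E
s_6 = InvRound(s_5, k_0) = 0x65175C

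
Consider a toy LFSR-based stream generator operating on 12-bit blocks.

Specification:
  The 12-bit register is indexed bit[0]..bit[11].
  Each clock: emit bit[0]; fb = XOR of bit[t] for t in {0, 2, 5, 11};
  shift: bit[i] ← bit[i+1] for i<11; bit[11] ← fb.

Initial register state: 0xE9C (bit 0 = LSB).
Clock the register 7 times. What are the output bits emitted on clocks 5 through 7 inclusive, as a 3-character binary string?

100

reg_0 = 0xE9C
clock 1: out=0, reg = 0x74E
clock 2: out=0, reg = 0xBA7
clock 3: out=1, reg = 0x5D3
clock 4: out=1, reg = 0xAE9
clock 5: out=1, reg = 0xD74
clock 6: out=0, reg = 0xEBA
clock 7: out=0, reg = 0x75D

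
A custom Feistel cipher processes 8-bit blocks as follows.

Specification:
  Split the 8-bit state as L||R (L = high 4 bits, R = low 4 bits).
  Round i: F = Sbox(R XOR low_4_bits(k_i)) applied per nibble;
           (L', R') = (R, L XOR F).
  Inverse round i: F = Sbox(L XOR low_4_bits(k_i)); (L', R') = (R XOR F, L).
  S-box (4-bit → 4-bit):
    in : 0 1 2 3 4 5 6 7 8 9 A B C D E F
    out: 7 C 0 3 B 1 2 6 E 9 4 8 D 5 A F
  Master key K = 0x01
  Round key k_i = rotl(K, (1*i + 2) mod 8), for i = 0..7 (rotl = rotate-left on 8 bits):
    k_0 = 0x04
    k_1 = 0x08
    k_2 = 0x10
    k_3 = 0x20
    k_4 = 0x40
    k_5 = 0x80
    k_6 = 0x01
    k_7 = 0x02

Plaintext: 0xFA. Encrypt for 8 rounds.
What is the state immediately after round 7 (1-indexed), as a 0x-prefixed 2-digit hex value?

s_0 = plaintext = 0xFA
s_1 = Round(s_0, k_0) = 0xA5
s_2 = Round(s_1, k_1) = 0x5F
s_3 = Round(s_2, k_2) = 0xFA
s_4 = Round(s_3, k_3) = 0xAB
s_5 = Round(s_4, k_4) = 0xB2
s_6 = Round(s_5, k_5) = 0x2B
s_7 = Round(s_6, k_6) = 0xB6
s_8 = Round(s_7, k_7) = 0x60

0xB6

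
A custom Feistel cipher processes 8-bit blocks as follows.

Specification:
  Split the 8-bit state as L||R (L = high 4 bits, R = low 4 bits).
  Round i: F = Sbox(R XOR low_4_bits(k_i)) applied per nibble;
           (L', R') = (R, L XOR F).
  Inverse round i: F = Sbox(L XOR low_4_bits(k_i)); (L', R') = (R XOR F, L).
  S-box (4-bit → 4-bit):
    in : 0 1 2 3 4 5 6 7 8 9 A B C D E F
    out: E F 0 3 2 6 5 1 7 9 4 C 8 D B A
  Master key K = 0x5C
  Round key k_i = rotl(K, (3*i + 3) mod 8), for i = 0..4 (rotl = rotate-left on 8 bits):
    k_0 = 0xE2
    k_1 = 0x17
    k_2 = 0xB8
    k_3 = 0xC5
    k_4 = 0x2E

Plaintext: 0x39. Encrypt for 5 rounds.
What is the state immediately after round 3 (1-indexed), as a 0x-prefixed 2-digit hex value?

s_0 = plaintext = 0x39
s_1 = Round(s_0, k_0) = 0x9F
s_2 = Round(s_1, k_1) = 0xFE
s_3 = Round(s_2, k_2) = 0xEA
s_4 = Round(s_3, k_3) = 0xA4
s_5 = Round(s_4, k_4) = 0x4E

0xEA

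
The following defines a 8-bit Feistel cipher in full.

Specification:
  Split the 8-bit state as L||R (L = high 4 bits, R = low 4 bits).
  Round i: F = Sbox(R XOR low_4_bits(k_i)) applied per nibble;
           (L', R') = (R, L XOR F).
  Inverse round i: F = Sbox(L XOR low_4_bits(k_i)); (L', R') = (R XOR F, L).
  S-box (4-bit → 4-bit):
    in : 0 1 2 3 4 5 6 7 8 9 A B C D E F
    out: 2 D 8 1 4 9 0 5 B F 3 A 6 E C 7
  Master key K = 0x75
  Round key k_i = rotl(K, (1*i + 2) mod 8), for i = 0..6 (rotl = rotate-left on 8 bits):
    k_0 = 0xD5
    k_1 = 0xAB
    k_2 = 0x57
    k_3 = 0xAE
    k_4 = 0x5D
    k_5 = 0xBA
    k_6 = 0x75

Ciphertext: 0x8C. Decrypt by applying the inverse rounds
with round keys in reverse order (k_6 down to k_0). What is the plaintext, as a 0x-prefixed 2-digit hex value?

0x08

s_0 = ciphertext = 0x8C
s_1 = InvRound(s_0, k_6) = 0x28
s_2 = InvRound(s_1, k_5) = 0x32
s_3 = InvRound(s_2, k_4) = 0xE3
s_4 = InvRound(s_3, k_3) = 0x1E
s_5 = InvRound(s_4, k_2) = 0xE1
s_6 = InvRound(s_5, k_1) = 0x8E
s_7 = InvRound(s_6, k_0) = 0x08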